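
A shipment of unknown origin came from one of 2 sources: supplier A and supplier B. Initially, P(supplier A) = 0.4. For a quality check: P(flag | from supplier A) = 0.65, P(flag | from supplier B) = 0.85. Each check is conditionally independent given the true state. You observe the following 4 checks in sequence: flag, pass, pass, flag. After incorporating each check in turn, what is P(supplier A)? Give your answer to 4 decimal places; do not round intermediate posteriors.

0.6797

After 'flag': P(supplier A) = 0.65·0.4000 / (0.65·0.4000 + 0.85·0.6000) ≈ 0.3377
After 'pass': P(supplier A) = 0.35·0.3377 / (0.35·0.3377 + 0.15·0.6623) ≈ 0.5433
After 'pass': P(supplier A) = 0.35·0.5433 / (0.35·0.5433 + 0.15·0.4567) ≈ 0.7351
After 'flag': P(supplier A) = 0.65·0.7351 / (0.65·0.7351 + 0.85·0.2649) ≈ 0.6797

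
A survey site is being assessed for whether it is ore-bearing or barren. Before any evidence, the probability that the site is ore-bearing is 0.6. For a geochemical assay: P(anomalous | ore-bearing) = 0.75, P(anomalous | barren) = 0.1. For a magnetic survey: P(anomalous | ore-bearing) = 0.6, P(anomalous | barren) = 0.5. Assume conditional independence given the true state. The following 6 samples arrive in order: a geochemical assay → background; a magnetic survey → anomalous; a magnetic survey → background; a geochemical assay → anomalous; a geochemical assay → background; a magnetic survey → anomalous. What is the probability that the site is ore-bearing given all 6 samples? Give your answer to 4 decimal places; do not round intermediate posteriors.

0.5000

After a geochemical assay='background': P(ore) = 0.25·0.6000 / (0.25·0.6000 + 0.9·0.4000) ≈ 0.2941
After a magnetic survey='anomalous': P(ore) = 0.6·0.2941 / (0.6·0.2941 + 0.5·0.7059) ≈ 0.3333
After a magnetic survey='background': P(ore) = 0.4·0.3333 / (0.4·0.3333 + 0.5·0.6667) ≈ 0.2857
After a geochemical assay='anomalous': P(ore) = 0.75·0.2857 / (0.75·0.2857 + 0.1·0.7143) ≈ 0.7500
After a geochemical assay='background': P(ore) = 0.25·0.7500 / (0.25·0.7500 + 0.9·0.2500) ≈ 0.4545
After a magnetic survey='anomalous': P(ore) = 0.6·0.4545 / (0.6·0.4545 + 0.5·0.5455) ≈ 0.5000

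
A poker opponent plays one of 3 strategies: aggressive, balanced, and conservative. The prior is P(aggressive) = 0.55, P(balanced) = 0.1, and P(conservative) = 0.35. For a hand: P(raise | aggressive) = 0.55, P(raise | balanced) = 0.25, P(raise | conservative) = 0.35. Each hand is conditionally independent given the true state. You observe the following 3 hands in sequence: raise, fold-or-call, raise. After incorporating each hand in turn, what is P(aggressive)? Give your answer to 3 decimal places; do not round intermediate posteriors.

0.697

After 'raise': normaliser = 0.55·0.5500 + 0.25·0.1000 + 0.35·0.3500; P(aggressive) ≈ 0.6722, P(balanced) ≈ 0.0556, P(conservative) ≈ 0.2722
After 'fold-or-call': normaliser = 0.45·0.6722 + 0.75·0.0556 + 0.65·0.2722; P(aggressive) ≈ 0.5805, P(balanced) ≈ 0.0800, P(conservative) ≈ 0.3396
After 'raise': normaliser = 0.55·0.5805 + 0.25·0.0800 + 0.35·0.3396; P(aggressive) ≈ 0.6969, P(balanced) ≈ 0.0436, P(conservative) ≈ 0.2594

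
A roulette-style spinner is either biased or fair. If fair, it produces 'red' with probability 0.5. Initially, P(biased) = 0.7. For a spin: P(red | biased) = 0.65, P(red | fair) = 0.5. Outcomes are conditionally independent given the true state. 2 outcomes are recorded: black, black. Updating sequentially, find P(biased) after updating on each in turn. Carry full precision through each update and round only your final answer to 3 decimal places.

Apply Bayes' rule sequentially, carrying P(biased) forward.
After 'black': P(biased) = 0.35·0.7000 / (0.35·0.7000 + 0.5·0.3000) ≈ 0.6203
After 'black': P(biased) = 0.35·0.6203 / (0.35·0.6203 + 0.5·0.3797) ≈ 0.5334

0.533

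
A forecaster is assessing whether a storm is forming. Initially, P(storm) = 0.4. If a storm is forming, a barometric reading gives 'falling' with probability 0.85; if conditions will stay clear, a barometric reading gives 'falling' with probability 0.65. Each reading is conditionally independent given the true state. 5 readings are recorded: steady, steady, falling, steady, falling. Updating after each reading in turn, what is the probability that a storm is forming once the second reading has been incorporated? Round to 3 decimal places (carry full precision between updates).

0.109

After 'steady': P(storm) = 0.15·0.4000 / (0.15·0.4000 + 0.35·0.6000) ≈ 0.2222
After 'steady': P(storm) = 0.15·0.2222 / (0.15·0.2222 + 0.35·0.7778) ≈ 0.1091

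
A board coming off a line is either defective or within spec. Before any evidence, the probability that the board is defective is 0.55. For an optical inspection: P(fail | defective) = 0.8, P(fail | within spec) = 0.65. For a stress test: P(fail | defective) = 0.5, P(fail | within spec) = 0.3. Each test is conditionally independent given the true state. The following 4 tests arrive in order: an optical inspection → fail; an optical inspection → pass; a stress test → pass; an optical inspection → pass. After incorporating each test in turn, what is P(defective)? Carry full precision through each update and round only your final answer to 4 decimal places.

After an optical inspection='fail': P(defective) = 0.8·0.5500 / (0.8·0.5500 + 0.65·0.4500) ≈ 0.6007
After an optical inspection='pass': P(defective) = 0.2·0.6007 / (0.2·0.6007 + 0.35·0.3993) ≈ 0.4622
After a stress test='pass': P(defective) = 0.5·0.4622 / (0.5·0.4622 + 0.7·0.5378) ≈ 0.3804
After an optical inspection='pass': P(defective) = 0.2·0.3804 / (0.2·0.3804 + 0.35·0.6196) ≈ 0.2597

0.2597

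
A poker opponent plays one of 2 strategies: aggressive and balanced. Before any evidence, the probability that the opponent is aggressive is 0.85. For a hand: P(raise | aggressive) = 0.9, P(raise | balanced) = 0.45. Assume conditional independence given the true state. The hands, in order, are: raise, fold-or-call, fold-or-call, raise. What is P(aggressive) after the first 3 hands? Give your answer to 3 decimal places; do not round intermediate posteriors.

0.273

Apply Bayes' rule sequentially, carrying P(aggressive) forward.
After 'raise': P(aggressive) = 0.9·0.8500 / (0.9·0.8500 + 0.45·0.1500) ≈ 0.9189
After 'fold-or-call': P(aggressive) = 0.1·0.9189 / (0.1·0.9189 + 0.55·0.0811) ≈ 0.6733
After 'fold-or-call': P(aggressive) = 0.1·0.6733 / (0.1·0.6733 + 0.55·0.3267) ≈ 0.2725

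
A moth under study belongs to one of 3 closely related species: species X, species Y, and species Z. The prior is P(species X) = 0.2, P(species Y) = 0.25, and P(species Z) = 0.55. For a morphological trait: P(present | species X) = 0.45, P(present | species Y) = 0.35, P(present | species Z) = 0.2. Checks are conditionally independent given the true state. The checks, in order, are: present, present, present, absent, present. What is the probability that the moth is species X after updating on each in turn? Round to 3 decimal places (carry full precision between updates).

0.589

After 'present': normaliser = 0.45·0.2000 + 0.35·0.2500 + 0.2·0.5500; P(species X) ≈ 0.3130, P(species Y) ≈ 0.3043, P(species Z) ≈ 0.3826
After 'present': normaliser = 0.45·0.3130 + 0.35·0.3043 + 0.2·0.3826; P(species X) ≈ 0.4349, P(species Y) ≈ 0.3289, P(species Z) ≈ 0.2362
After 'present': normaliser = 0.45·0.4349 + 0.35·0.3289 + 0.2·0.2362; P(species X) ≈ 0.5466, P(species Y) ≈ 0.3215, P(species Z) ≈ 0.1320
After 'absent': normaliser = 0.55·0.5466 + 0.65·0.3215 + 0.8·0.1320; P(species X) ≈ 0.4887, P(species Y) ≈ 0.3397, P(species Z) ≈ 0.1716
After 'present': normaliser = 0.45·0.4887 + 0.35·0.3397 + 0.2·0.1716; P(species X) ≈ 0.5894, P(species Y) ≈ 0.3186, P(species Z) ≈ 0.0920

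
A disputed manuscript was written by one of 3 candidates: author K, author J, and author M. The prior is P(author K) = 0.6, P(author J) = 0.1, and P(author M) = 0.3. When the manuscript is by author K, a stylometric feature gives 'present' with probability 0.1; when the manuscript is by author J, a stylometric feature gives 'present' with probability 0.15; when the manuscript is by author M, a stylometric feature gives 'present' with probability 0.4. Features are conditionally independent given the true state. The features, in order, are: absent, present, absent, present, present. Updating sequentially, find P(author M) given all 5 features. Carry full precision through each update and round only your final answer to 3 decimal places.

0.904

Apply Bayes' rule sequentially, carrying P(author M) forward.
After 'absent': normaliser = 0.9·0.6000 + 0.85·0.1000 + 0.6·0.3000; P(author K) ≈ 0.6708, P(author J) ≈ 0.1056, P(author M) ≈ 0.2236
After 'present': normaliser = 0.1·0.6708 + 0.15·0.1056 + 0.4·0.2236; P(author K) ≈ 0.3892, P(author J) ≈ 0.0919, P(author M) ≈ 0.5189
After 'absent': normaliser = 0.9·0.3892 + 0.85·0.0919 + 0.6·0.5189; P(author K) ≈ 0.4735, P(author J) ≈ 0.1056, P(author M) ≈ 0.4209
After 'present': normaliser = 0.1·0.4735 + 0.15·0.1056 + 0.4·0.4209; P(author K) ≈ 0.2045, P(author J) ≈ 0.0684, P(author M) ≈ 0.7271
After 'present': normaliser = 0.1·0.2045 + 0.15·0.0684 + 0.4·0.7271; P(author K) ≈ 0.0636, P(author J) ≈ 0.0319, P(author M) ≈ 0.9045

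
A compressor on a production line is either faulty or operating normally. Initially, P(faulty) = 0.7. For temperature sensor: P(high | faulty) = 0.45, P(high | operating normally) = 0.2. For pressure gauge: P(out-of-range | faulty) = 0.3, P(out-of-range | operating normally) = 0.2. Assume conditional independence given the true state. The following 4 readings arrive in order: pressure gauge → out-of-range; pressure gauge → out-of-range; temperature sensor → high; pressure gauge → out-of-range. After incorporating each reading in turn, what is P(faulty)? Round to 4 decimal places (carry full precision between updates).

After pressure gauge='out-of-range': P(faulty) = 0.3·0.7000 / (0.3·0.7000 + 0.2·0.3000) ≈ 0.7778
After pressure gauge='out-of-range': P(faulty) = 0.3·0.7778 / (0.3·0.7778 + 0.2·0.2222) ≈ 0.8400
After temperature sensor='high': P(faulty) = 0.45·0.8400 / (0.45·0.8400 + 0.2·0.1600) ≈ 0.9220
After pressure gauge='out-of-range': P(faulty) = 0.3·0.9220 / (0.3·0.9220 + 0.2·0.0780) ≈ 0.9466

0.9466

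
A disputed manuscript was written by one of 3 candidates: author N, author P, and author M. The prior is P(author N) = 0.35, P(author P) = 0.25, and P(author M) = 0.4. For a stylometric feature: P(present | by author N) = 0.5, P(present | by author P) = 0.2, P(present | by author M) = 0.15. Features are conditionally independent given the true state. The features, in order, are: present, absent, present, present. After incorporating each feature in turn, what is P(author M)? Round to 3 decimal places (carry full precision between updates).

After 'present': normaliser = 0.5·0.3500 + 0.2·0.2500 + 0.15·0.4000; P(author N) ≈ 0.6140, P(author P) ≈ 0.1754, P(author M) ≈ 0.2105
After 'absent': normaliser = 0.5·0.6140 + 0.8·0.1754 + 0.85·0.2105; P(author N) ≈ 0.4902, P(author P) ≈ 0.2241, P(author M) ≈ 0.2857
After 'present': normaliser = 0.5·0.4902 + 0.2·0.2241 + 0.15·0.2857; P(author N) ≈ 0.7365, P(author P) ≈ 0.1347, P(author M) ≈ 0.1288
After 'present': normaliser = 0.5·0.7365 + 0.2·0.1347 + 0.15·0.1288; P(author N) ≈ 0.8884, P(author P) ≈ 0.0650, P(author M) ≈ 0.0466

0.047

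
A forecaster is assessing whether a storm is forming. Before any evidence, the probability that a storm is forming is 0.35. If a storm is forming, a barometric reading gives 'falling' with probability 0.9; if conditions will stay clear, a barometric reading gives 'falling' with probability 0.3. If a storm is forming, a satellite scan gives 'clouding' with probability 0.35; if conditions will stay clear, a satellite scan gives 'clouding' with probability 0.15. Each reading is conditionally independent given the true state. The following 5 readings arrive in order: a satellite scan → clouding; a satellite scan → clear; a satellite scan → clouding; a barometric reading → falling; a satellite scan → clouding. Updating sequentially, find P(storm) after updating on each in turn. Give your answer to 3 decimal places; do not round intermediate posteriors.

After a satellite scan='clouding': P(storm) = 0.35·0.3500 / (0.35·0.3500 + 0.15·0.6500) ≈ 0.5568
After a satellite scan='clear': P(storm) = 0.65·0.5568 / (0.65·0.5568 + 0.85·0.4432) ≈ 0.4900
After a satellite scan='clouding': P(storm) = 0.35·0.4900 / (0.35·0.4900 + 0.15·0.5100) ≈ 0.6915
After a barometric reading='falling': P(storm) = 0.9·0.6915 / (0.9·0.6915 + 0.3·0.3085) ≈ 0.8706
After a satellite scan='clouding': P(storm) = 0.35·0.8706 / (0.35·0.8706 + 0.15·0.1294) ≈ 0.9401

0.940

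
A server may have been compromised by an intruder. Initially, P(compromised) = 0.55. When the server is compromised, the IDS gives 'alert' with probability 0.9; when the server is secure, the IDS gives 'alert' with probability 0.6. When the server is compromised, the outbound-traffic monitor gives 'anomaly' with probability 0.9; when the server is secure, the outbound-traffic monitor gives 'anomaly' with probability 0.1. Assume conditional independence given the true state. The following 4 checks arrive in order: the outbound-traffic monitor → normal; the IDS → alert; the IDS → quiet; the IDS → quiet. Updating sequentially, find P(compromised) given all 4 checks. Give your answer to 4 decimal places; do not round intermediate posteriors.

0.0126

Each posterior becomes the prior for the next update.
After the outbound-traffic monitor='normal': P(compromised) = 0.1·0.5500 / (0.1·0.5500 + 0.9·0.4500) ≈ 0.1196
After the IDS='alert': P(compromised) = 0.9·0.1196 / (0.9·0.1196 + 0.6·0.8804) ≈ 0.1692
After the IDS='quiet': P(compromised) = 0.1·0.1692 / (0.1·0.1692 + 0.4·0.8308) ≈ 0.0485
After the IDS='quiet': P(compromised) = 0.1·0.0485 / (0.1·0.0485 + 0.4·0.9515) ≈ 0.0126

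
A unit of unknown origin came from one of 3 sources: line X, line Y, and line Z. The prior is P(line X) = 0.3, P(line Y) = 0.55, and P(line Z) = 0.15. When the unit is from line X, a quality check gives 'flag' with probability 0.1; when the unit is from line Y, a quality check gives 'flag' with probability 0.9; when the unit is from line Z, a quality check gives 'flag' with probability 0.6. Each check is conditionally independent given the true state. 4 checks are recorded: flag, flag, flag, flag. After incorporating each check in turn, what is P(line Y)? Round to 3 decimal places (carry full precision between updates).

Each posterior becomes the prior for the next update.
After 'flag': normaliser = 0.1·0.3000 + 0.9·0.5500 + 0.6·0.1500; P(line X) ≈ 0.0488, P(line Y) ≈ 0.8049, P(line Z) ≈ 0.1463
After 'flag': normaliser = 0.1·0.0488 + 0.9·0.8049 + 0.6·0.1463; P(line X) ≈ 0.0060, P(line Y) ≈ 0.8866, P(line Z) ≈ 0.1075
After 'flag': normaliser = 0.1·0.0060 + 0.9·0.8866 + 0.6·0.1075; P(line X) ≈ 0.0007, P(line Y) ≈ 0.9246, P(line Z) ≈ 0.0747
After 'flag': normaliser = 0.1·0.0007 + 0.9·0.9246 + 0.6·0.0747; P(line X) ≈ 0.0001, P(line Y) ≈ 0.9488, P(line Z) ≈ 0.0511

0.949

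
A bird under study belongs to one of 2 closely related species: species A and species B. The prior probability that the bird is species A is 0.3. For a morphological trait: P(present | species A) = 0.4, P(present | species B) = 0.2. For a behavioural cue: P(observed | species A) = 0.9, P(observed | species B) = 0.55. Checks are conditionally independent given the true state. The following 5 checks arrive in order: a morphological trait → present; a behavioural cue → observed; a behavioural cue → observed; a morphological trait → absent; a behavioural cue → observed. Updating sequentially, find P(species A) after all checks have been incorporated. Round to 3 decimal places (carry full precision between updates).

0.738

Apply Bayes' rule sequentially, carrying P(species A) forward.
After a morphological trait='present': P(species A) = 0.4·0.3000 / (0.4·0.3000 + 0.2·0.7000) ≈ 0.4615
After a behavioural cue='observed': P(species A) = 0.9·0.4615 / (0.9·0.4615 + 0.55·0.5385) ≈ 0.5838
After a behavioural cue='observed': P(species A) = 0.9·0.5838 / (0.9·0.5838 + 0.55·0.4162) ≈ 0.6965
After a morphological trait='absent': P(species A) = 0.6·0.6965 / (0.6·0.6965 + 0.8·0.3035) ≈ 0.6325
After a behavioural cue='observed': P(species A) = 0.9·0.6325 / (0.9·0.6325 + 0.55·0.3675) ≈ 0.7380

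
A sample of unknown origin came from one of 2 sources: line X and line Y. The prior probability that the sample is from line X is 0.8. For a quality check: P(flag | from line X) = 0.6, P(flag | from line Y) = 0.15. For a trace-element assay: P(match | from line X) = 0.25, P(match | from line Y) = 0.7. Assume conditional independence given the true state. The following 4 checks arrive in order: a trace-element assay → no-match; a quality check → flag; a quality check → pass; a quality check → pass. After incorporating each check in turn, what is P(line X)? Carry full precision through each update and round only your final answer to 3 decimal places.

0.899

After a trace-element assay='no-match': P(line X) = 0.75·0.8000 / (0.75·0.8000 + 0.3·0.2000) ≈ 0.9091
After a quality check='flag': P(line X) = 0.6·0.9091 / (0.6·0.9091 + 0.15·0.0909) ≈ 0.9756
After a quality check='pass': P(line X) = 0.4·0.9756 / (0.4·0.9756 + 0.85·0.0244) ≈ 0.9496
After a quality check='pass': P(line X) = 0.4·0.9496 / (0.4·0.9496 + 0.85·0.0504) ≈ 0.8986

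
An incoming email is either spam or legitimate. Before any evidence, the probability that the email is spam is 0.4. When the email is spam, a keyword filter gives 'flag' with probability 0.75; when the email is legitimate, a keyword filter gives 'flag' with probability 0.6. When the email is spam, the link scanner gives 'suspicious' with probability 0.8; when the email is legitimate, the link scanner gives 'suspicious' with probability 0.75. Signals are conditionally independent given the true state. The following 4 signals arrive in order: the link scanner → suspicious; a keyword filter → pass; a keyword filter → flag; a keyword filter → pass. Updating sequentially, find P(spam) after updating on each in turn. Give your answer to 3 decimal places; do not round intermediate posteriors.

0.258

After the link scanner='suspicious': P(spam) = 0.8·0.4000 / (0.8·0.4000 + 0.75·0.6000) ≈ 0.4156
After a keyword filter='pass': P(spam) = 0.25·0.4156 / (0.25·0.4156 + 0.4·0.5844) ≈ 0.3077
After a keyword filter='flag': P(spam) = 0.75·0.3077 / (0.75·0.3077 + 0.6·0.6923) ≈ 0.3571
After a keyword filter='pass': P(spam) = 0.25·0.3571 / (0.25·0.3571 + 0.4·0.6429) ≈ 0.2577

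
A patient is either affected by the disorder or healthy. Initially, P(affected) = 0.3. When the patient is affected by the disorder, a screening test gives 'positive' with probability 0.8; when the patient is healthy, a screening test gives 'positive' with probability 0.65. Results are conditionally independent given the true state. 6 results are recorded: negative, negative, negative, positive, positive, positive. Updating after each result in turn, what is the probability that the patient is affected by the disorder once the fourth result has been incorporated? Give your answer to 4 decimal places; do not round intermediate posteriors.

0.0896

Each posterior becomes the prior for the next update.
After 'negative': P(affected) = 0.2·0.3000 / (0.2·0.3000 + 0.35·0.7000) ≈ 0.1967
After 'negative': P(affected) = 0.2·0.1967 / (0.2·0.1967 + 0.35·0.8033) ≈ 0.1228
After 'negative': P(affected) = 0.2·0.1228 / (0.2·0.1228 + 0.35·0.8772) ≈ 0.0740
After 'positive': P(affected) = 0.8·0.0740 / (0.8·0.0740 + 0.65·0.9260) ≈ 0.0896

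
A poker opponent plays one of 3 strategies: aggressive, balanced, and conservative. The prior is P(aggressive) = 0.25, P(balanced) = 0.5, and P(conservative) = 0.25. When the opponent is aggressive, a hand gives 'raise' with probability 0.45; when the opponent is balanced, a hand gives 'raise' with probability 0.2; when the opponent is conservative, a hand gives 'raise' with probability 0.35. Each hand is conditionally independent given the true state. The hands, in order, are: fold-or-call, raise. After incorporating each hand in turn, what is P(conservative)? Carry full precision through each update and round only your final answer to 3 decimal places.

0.286

After 'fold-or-call': normaliser = 0.55·0.2500 + 0.8·0.5000 + 0.65·0.2500; P(aggressive) ≈ 0.1964, P(balanced) ≈ 0.5714, P(conservative) ≈ 0.2321
After 'raise': normaliser = 0.45·0.1964 + 0.2·0.5714 + 0.35·0.2321; P(aggressive) ≈ 0.3113, P(balanced) ≈ 0.4025, P(conservative) ≈ 0.2862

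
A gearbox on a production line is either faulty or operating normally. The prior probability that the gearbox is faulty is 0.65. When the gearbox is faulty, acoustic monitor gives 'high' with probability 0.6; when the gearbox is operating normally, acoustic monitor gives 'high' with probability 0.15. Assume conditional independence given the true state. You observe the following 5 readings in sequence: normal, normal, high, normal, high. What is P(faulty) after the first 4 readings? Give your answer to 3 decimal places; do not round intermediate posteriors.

After 'normal': P(faulty) = 0.4·0.6500 / (0.4·0.6500 + 0.85·0.3500) ≈ 0.4664
After 'normal': P(faulty) = 0.4·0.4664 / (0.4·0.4664 + 0.85·0.5336) ≈ 0.2914
After 'high': P(faulty) = 0.6·0.2914 / (0.6·0.2914 + 0.15·0.7086) ≈ 0.6219
After 'normal': P(faulty) = 0.4·0.6219 / (0.4·0.6219 + 0.85·0.3781) ≈ 0.4364

0.436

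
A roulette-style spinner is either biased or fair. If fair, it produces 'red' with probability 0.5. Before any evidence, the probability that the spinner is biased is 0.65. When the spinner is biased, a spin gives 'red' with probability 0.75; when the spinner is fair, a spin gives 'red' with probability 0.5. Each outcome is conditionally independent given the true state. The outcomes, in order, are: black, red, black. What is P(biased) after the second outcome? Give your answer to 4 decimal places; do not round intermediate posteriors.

0.5821

After 'black': P(biased) = 0.25·0.6500 / (0.25·0.6500 + 0.5·0.3500) ≈ 0.4815
After 'red': P(biased) = 0.75·0.4815 / (0.75·0.4815 + 0.5·0.5185) ≈ 0.5821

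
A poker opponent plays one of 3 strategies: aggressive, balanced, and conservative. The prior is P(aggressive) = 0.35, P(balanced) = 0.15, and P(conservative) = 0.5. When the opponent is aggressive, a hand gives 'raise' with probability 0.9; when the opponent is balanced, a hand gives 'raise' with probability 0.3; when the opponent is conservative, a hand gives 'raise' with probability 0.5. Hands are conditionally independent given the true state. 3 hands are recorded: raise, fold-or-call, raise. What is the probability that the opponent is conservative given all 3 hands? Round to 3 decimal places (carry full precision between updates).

0.623

After 'raise': normaliser = 0.9·0.3500 + 0.3·0.1500 + 0.5·0.5000; P(aggressive) ≈ 0.5164, P(balanced) ≈ 0.0738, P(conservative) ≈ 0.4098
After 'fold-or-call': normaliser = 0.1·0.5164 + 0.7·0.0738 + 0.5·0.4098; P(aggressive) ≈ 0.1676, P(balanced) ≈ 0.1676, P(conservative) ≈ 0.6649
After 'raise': normaliser = 0.9·0.1676 + 0.3·0.1676 + 0.5·0.6649; P(aggressive) ≈ 0.2827, P(balanced) ≈ 0.0942, P(conservative) ≈ 0.6231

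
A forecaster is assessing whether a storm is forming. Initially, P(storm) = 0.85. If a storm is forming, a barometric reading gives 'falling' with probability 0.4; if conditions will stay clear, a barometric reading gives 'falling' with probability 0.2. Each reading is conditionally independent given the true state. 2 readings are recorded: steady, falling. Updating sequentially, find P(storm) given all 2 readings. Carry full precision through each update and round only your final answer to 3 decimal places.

0.895

After 'steady': P(storm) = 0.6·0.8500 / (0.6·0.8500 + 0.8·0.1500) ≈ 0.8095
After 'falling': P(storm) = 0.4·0.8095 / (0.4·0.8095 + 0.2·0.1905) ≈ 0.8947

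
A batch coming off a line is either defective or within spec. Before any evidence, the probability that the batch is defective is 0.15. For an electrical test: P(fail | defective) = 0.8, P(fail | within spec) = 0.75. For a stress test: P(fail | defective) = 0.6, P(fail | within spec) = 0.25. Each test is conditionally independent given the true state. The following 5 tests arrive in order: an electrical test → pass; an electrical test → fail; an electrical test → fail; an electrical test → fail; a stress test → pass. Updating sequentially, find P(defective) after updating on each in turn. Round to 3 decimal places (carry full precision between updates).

After an electrical test='pass': P(defective) = 0.2·0.1500 / (0.2·0.1500 + 0.25·0.8500) ≈ 0.1237
After an electrical test='fail': P(defective) = 0.8·0.1237 / (0.8·0.1237 + 0.75·0.8763) ≈ 0.1309
After an electrical test='fail': P(defective) = 0.8·0.1309 / (0.8·0.1309 + 0.75·0.8691) ≈ 0.1384
After an electrical test='fail': P(defective) = 0.8·0.1384 / (0.8·0.1384 + 0.75·0.8616) ≈ 0.1463
After a stress test='pass': P(defective) = 0.4·0.1463 / (0.4·0.1463 + 0.75·0.8537) ≈ 0.0837

0.084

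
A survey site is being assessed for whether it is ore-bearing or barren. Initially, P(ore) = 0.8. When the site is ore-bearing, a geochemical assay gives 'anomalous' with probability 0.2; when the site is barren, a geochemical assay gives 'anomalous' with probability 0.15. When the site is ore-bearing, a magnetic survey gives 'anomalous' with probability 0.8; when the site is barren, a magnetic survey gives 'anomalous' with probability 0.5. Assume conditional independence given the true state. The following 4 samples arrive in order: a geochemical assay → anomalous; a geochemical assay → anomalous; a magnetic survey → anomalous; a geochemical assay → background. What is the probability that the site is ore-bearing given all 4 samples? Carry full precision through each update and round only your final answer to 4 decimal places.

0.9146

Apply Bayes' rule sequentially, carrying P(ore) forward.
After a geochemical assay='anomalous': P(ore) = 0.2·0.8000 / (0.2·0.8000 + 0.15·0.2000) ≈ 0.8421
After a geochemical assay='anomalous': P(ore) = 0.2·0.8421 / (0.2·0.8421 + 0.15·0.1579) ≈ 0.8767
After a magnetic survey='anomalous': P(ore) = 0.8·0.8767 / (0.8·0.8767 + 0.5·0.1233) ≈ 0.9192
After a geochemical assay='background': P(ore) = 0.8·0.9192 / (0.8·0.9192 + 0.85·0.0808) ≈ 0.9146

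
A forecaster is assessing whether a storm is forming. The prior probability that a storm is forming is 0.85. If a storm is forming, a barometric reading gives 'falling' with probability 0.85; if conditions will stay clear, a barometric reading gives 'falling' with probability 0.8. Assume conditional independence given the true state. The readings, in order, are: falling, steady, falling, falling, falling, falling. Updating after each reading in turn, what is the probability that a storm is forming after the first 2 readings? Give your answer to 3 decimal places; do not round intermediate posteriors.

0.819

Each posterior becomes the prior for the next update.
After 'falling': P(storm) = 0.85·0.8500 / (0.85·0.8500 + 0.8·0.1500) ≈ 0.8576
After 'steady': P(storm) = 0.15·0.8576 / (0.15·0.8576 + 0.2·0.1424) ≈ 0.8187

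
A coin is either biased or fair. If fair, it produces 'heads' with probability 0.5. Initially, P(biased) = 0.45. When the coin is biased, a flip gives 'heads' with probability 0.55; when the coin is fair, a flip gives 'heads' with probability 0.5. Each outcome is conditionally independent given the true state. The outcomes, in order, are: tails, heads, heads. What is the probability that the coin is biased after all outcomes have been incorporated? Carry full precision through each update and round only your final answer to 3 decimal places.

0.471

After 'tails': P(biased) = 0.45·0.4500 / (0.45·0.4500 + 0.5·0.5500) ≈ 0.4241
After 'heads': P(biased) = 0.55·0.4241 / (0.55·0.4241 + 0.5·0.5759) ≈ 0.4475
After 'heads': P(biased) = 0.55·0.4475 / (0.55·0.4475 + 0.5·0.5525) ≈ 0.4712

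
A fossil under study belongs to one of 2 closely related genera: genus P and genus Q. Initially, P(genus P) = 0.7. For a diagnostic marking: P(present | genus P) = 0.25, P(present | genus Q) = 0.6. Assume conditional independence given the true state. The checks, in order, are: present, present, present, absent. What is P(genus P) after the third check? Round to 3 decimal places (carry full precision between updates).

0.144

After 'present': P(genus P) = 0.25·0.7000 / (0.25·0.7000 + 0.6·0.3000) ≈ 0.4930
After 'present': P(genus P) = 0.25·0.4930 / (0.25·0.4930 + 0.6·0.5070) ≈ 0.2883
After 'present': P(genus P) = 0.25·0.2883 / (0.25·0.2883 + 0.6·0.7117) ≈ 0.1444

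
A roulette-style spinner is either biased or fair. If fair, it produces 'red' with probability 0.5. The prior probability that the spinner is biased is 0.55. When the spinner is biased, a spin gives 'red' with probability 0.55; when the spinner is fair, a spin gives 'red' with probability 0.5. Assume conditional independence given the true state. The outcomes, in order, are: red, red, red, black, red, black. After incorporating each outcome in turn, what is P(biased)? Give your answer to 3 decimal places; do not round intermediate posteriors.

0.592

After 'red': P(biased) = 0.55·0.5500 / (0.55·0.5500 + 0.5·0.4500) ≈ 0.5735
After 'red': P(biased) = 0.55·0.5735 / (0.55·0.5735 + 0.5·0.4265) ≈ 0.5966
After 'red': P(biased) = 0.55·0.5966 / (0.55·0.5966 + 0.5·0.4034) ≈ 0.6193
After 'black': P(biased) = 0.45·0.6193 / (0.45·0.6193 + 0.5·0.3807) ≈ 0.5942
After 'red': P(biased) = 0.55·0.5942 / (0.55·0.5942 + 0.5·0.4058) ≈ 0.6169
After 'black': P(biased) = 0.45·0.6169 / (0.45·0.6169 + 0.5·0.3831) ≈ 0.5917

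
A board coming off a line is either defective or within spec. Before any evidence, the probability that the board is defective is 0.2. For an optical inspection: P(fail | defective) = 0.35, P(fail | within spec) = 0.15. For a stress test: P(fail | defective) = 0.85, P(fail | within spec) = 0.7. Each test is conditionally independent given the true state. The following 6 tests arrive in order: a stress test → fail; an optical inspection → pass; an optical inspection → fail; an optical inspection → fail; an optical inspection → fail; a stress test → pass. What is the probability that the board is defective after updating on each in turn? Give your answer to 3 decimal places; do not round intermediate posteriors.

0.596

Apply Bayes' rule sequentially, carrying P(defective) forward.
After a stress test='fail': P(defective) = 0.85·0.2000 / (0.85·0.2000 + 0.7·0.8000) ≈ 0.2329
After an optical inspection='pass': P(defective) = 0.65·0.2329 / (0.65·0.2329 + 0.85·0.7671) ≈ 0.1884
After an optical inspection='fail': P(defective) = 0.35·0.1884 / (0.35·0.1884 + 0.15·0.8116) ≈ 0.3514
After an optical inspection='fail': P(defective) = 0.35·0.3514 / (0.35·0.3514 + 0.15·0.6486) ≈ 0.5583
After an optical inspection='fail': P(defective) = 0.35·0.5583 / (0.35·0.5583 + 0.15·0.4417) ≈ 0.7468
After a stress test='pass': P(defective) = 0.15·0.7468 / (0.15·0.7468 + 0.3·0.2532) ≈ 0.5959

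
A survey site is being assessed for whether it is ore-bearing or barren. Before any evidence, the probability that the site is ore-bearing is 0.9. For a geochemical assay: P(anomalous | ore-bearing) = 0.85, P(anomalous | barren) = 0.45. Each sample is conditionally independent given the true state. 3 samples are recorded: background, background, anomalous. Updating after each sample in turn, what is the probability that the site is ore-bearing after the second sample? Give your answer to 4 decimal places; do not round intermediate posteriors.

After 'background': P(ore) = 0.15·0.9000 / (0.15·0.9000 + 0.55·0.1000) ≈ 0.7105
After 'background': P(ore) = 0.15·0.7105 / (0.15·0.7105 + 0.55·0.2895) ≈ 0.4010

0.4010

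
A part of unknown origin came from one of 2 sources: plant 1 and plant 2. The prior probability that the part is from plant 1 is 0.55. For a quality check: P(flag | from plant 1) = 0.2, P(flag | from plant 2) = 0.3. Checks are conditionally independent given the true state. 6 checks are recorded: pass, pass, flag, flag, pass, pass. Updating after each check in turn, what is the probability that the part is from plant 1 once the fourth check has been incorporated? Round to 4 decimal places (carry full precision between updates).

0.4150

After 'pass': P(plant 1) = 0.8·0.5500 / (0.8·0.5500 + 0.7·0.4500) ≈ 0.5828
After 'pass': P(plant 1) = 0.8·0.5828 / (0.8·0.5828 + 0.7·0.4172) ≈ 0.6148
After 'flag': P(plant 1) = 0.2·0.6148 / (0.2·0.6148 + 0.3·0.3852) ≈ 0.5156
After 'flag': P(plant 1) = 0.2·0.5156 / (0.2·0.5156 + 0.3·0.4844) ≈ 0.4150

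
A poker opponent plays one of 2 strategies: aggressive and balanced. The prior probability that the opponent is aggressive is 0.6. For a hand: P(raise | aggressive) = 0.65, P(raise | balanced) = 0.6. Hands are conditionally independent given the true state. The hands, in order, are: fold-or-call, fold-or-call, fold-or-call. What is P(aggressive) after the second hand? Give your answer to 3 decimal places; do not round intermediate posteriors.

0.535

After 'fold-or-call': P(aggressive) = 0.35·0.6000 / (0.35·0.6000 + 0.4·0.4000) ≈ 0.5676
After 'fold-or-call': P(aggressive) = 0.35·0.5676 / (0.35·0.5676 + 0.4·0.4324) ≈ 0.5345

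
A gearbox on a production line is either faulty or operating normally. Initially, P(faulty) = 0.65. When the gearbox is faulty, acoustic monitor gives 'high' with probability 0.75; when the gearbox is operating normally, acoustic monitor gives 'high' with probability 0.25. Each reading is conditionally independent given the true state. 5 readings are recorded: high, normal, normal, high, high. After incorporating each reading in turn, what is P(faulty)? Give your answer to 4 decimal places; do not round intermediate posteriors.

0.8478

Each posterior becomes the prior for the next update.
After 'high': P(faulty) = 0.75·0.6500 / (0.75·0.6500 + 0.25·0.3500) ≈ 0.8478
After 'normal': P(faulty) = 0.25·0.8478 / (0.25·0.8478 + 0.75·0.1522) ≈ 0.6500
After 'normal': P(faulty) = 0.25·0.6500 / (0.25·0.6500 + 0.75·0.3500) ≈ 0.3824
After 'high': P(faulty) = 0.75·0.3824 / (0.75·0.3824 + 0.25·0.6176) ≈ 0.6500
After 'high': P(faulty) = 0.75·0.6500 / (0.75·0.6500 + 0.25·0.3500) ≈ 0.8478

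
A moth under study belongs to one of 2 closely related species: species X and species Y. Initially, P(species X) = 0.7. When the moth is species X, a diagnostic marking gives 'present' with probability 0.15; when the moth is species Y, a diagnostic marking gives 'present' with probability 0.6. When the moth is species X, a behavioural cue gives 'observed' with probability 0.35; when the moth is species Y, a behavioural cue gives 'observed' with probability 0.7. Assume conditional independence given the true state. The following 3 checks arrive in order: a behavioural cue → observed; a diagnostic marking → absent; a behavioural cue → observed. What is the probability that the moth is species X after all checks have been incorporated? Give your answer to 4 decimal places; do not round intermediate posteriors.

0.5535

After a behavioural cue='observed': P(species X) = 0.35·0.7000 / (0.35·0.7000 + 0.7·0.3000) ≈ 0.5385
After a diagnostic marking='absent': P(species X) = 0.85·0.5385 / (0.85·0.5385 + 0.4·0.4615) ≈ 0.7126
After a behavioural cue='observed': P(species X) = 0.35·0.7126 / (0.35·0.7126 + 0.7·0.2874) ≈ 0.5535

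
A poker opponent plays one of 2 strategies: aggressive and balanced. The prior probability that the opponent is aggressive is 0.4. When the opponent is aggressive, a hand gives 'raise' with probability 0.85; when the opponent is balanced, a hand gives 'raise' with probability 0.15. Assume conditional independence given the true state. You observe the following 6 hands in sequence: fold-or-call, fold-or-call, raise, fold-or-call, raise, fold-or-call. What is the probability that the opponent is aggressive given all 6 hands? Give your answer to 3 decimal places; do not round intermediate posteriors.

0.020

After 'fold-or-call': P(aggressive) = 0.15·0.4000 / (0.15·0.4000 + 0.85·0.6000) ≈ 0.1053
After 'fold-or-call': P(aggressive) = 0.15·0.1053 / (0.15·0.1053 + 0.85·0.8947) ≈ 0.0203
After 'raise': P(aggressive) = 0.85·0.0203 / (0.85·0.0203 + 0.15·0.9797) ≈ 0.1053
After 'fold-or-call': P(aggressive) = 0.15·0.1053 / (0.15·0.1053 + 0.85·0.8947) ≈ 0.0203
After 'raise': P(aggressive) = 0.85·0.0203 / (0.85·0.0203 + 0.15·0.9797) ≈ 0.1053
After 'fold-or-call': P(aggressive) = 0.15·0.1053 / (0.15·0.1053 + 0.85·0.8947) ≈ 0.0203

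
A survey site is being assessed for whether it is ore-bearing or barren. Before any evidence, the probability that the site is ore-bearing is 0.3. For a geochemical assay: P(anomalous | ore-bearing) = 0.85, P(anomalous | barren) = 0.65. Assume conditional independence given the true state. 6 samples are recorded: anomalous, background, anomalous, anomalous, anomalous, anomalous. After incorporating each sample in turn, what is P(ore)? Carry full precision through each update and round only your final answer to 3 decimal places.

0.413

Each posterior becomes the prior for the next update.
After 'anomalous': P(ore) = 0.85·0.3000 / (0.85·0.3000 + 0.65·0.7000) ≈ 0.3592
After 'background': P(ore) = 0.15·0.3592 / (0.15·0.3592 + 0.35·0.6408) ≈ 0.1937
After 'anomalous': P(ore) = 0.85·0.1937 / (0.85·0.1937 + 0.65·0.8063) ≈ 0.2390
After 'anomalous': P(ore) = 0.85·0.2390 / (0.85·0.2390 + 0.65·0.7610) ≈ 0.2912
After 'anomalous': P(ore) = 0.85·0.2912 / (0.85·0.2912 + 0.65·0.7088) ≈ 0.3494
After 'anomalous': P(ore) = 0.85·0.3494 / (0.85·0.3494 + 0.65·0.6506) ≈ 0.4126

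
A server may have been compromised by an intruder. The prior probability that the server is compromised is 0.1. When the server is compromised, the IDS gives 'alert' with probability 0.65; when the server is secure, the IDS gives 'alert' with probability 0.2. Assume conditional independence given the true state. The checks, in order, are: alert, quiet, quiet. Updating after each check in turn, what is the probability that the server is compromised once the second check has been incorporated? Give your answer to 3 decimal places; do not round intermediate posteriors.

After 'alert': P(compromised) = 0.65·0.1000 / (0.65·0.1000 + 0.2·0.9000) ≈ 0.2653
After 'quiet': P(compromised) = 0.35·0.2653 / (0.35·0.2653 + 0.8·0.7347) ≈ 0.1364

0.136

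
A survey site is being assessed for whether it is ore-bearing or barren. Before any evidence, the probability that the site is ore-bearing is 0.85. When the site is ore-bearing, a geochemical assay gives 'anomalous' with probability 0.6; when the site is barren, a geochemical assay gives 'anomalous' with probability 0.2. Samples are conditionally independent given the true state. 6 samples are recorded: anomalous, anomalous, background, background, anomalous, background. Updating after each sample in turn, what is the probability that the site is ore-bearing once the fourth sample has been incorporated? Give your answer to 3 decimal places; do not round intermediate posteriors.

0.927

Apply Bayes' rule sequentially, carrying P(ore) forward.
After 'anomalous': P(ore) = 0.6·0.8500 / (0.6·0.8500 + 0.2·0.1500) ≈ 0.9444
After 'anomalous': P(ore) = 0.6·0.9444 / (0.6·0.9444 + 0.2·0.0556) ≈ 0.9808
After 'background': P(ore) = 0.4·0.9808 / (0.4·0.9808 + 0.8·0.0192) ≈ 0.9623
After 'background': P(ore) = 0.4·0.9623 / (0.4·0.9623 + 0.8·0.0377) ≈ 0.9273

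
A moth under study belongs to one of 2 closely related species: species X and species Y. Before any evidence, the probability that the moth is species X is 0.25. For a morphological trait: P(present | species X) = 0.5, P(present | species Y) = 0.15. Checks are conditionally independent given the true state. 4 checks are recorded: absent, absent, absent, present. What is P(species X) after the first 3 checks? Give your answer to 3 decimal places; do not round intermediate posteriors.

0.064

After 'absent': P(species X) = 0.5·0.2500 / (0.5·0.2500 + 0.85·0.7500) ≈ 0.1639
After 'absent': P(species X) = 0.5·0.1639 / (0.5·0.1639 + 0.85·0.8361) ≈ 0.1034
After 'absent': P(species X) = 0.5·0.1034 / (0.5·0.1034 + 0.85·0.8966) ≈ 0.0635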